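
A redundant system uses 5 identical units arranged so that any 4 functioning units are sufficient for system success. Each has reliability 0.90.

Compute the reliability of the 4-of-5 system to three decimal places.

R = Σ_{i=4}^{5} C(5,i) p^i (1−p)^{5−i} with p = 0.90
C(5,4)·0.90^4·0.10^1 = 0.32805
C(5,5)·0.90^5·0.10^0 = 0.59049
Sum = 0.919

0.919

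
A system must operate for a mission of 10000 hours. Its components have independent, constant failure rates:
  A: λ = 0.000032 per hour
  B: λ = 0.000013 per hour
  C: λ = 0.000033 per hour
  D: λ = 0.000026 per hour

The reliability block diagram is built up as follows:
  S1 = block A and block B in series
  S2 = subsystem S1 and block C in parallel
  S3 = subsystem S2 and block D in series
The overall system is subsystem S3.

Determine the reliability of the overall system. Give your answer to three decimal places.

R(A) = exp(−0.000032 × 10000) = 0.72615
R(B) = exp(−0.000013 × 10000) = 0.87810
R(C) = exp(−0.000033 × 10000) = 0.71892
R(D) = exp(−0.000026 × 10000) = 0.77105
Series (A and B): 0.72615 × 0.87810 = 0.63763
Parallel ([0.63763] and C): 1 − (1 − 0.63763)(1 − 0.71892) = 0.89815
Series ([0.89815] and D): 0.89815 × 0.77105 = 0.693

0.693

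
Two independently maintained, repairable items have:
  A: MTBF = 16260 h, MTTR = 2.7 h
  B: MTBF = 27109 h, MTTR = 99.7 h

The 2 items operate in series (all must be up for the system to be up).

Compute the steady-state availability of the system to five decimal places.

0.99617

A(A) = MTBF/(MTBF+MTTR) = 16260/(16260+2.7) = 0.999834
A(B) = MTBF/(MTBF+MTTR) = 27109/(27109+99.7) = 0.996336
Series availability: 0.999834 × 0.996336 = 0.99617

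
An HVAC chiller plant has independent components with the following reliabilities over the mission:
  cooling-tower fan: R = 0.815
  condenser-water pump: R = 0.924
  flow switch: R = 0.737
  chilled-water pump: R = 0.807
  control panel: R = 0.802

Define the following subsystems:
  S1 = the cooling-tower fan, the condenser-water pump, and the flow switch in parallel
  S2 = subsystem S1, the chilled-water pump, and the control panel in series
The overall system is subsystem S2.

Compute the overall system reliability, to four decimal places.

0.6448

Parallel (cooling-tower fan, condenser-water pump, and flow switch): 1 − (1 − 0.815000)(1 − 0.924000)(1 − 0.737000) = 0.996302
Series ([0.996302], chilled-water pump, and control panel): 0.996302 × 0.807000 × 0.802000 = 0.6448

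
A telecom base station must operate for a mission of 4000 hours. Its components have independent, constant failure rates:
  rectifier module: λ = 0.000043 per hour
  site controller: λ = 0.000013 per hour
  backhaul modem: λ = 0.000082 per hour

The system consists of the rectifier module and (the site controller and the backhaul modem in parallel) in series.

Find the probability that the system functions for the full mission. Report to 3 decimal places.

0.830

R(rectifier module) = exp(−0.000043 × 4000) = 0.84198
R(site controller) = exp(−0.000013 × 4000) = 0.94933
R(backhaul modem) = exp(−0.000082 × 4000) = 0.72036
Parallel (site controller and backhaul modem): 1 − (1 − 0.94933)(1 − 0.72036) = 0.98583
Series (rectifier module and [0.98583]): 0.84198 × 0.98583 = 0.830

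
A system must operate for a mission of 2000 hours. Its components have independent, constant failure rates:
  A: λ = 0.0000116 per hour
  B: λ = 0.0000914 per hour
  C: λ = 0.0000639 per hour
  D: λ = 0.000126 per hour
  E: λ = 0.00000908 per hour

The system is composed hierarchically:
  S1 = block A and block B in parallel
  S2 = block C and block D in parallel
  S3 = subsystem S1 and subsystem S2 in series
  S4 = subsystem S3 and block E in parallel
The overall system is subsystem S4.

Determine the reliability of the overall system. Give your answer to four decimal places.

0.9995

R(A) = exp(−0.0000116 × 2000) = 0.977067
R(B) = exp(−0.0000914 × 2000) = 0.832935
R(C) = exp(−0.0000639 × 2000) = 0.880029
R(D) = exp(−0.000126 × 2000) = 0.777245
R(E) = exp(−0.00000908 × 2000) = 0.982004
Parallel (A and B): 1 − (1 − 0.977067)(1 − 0.832935) = 0.996169
Parallel (C and D): 1 − (1 − 0.880029)(1 − 0.777245) = 0.973276
Series ([0.996169] and [0.973276]): 0.996169 × 0.973276 = 0.969547
Parallel ([0.969547] and E): 1 − (1 − 0.969547)(1 − 0.982004) = 0.9995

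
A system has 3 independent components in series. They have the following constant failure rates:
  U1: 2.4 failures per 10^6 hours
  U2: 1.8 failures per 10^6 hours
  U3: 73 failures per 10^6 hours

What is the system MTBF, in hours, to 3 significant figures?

13000

Series of exponential components: λ_sys = Σ λ_i
λ_sys = 0.0000024 + 0.0000018 + 0.000073 = 7.7200e-05 /h
MTBF = 1 / λ_sys = 13000 h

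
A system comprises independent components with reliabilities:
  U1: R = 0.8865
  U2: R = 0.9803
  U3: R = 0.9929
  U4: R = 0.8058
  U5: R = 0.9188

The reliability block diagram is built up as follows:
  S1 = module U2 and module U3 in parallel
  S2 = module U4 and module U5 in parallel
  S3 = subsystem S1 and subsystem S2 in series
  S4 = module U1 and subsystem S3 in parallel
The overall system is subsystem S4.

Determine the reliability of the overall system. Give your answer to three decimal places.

Parallel (U2 and U3): 1 − (1 − 0.98030)(1 − 0.99290) = 0.99986
Parallel (U4 and U5): 1 − (1 − 0.80580)(1 − 0.91880) = 0.98423
Series ([0.99986] and [0.98423]): 0.99986 × 0.98423 = 0.98409
Parallel (U1 and [0.98409]): 1 − (1 − 0.88650)(1 − 0.98409) = 0.998

0.998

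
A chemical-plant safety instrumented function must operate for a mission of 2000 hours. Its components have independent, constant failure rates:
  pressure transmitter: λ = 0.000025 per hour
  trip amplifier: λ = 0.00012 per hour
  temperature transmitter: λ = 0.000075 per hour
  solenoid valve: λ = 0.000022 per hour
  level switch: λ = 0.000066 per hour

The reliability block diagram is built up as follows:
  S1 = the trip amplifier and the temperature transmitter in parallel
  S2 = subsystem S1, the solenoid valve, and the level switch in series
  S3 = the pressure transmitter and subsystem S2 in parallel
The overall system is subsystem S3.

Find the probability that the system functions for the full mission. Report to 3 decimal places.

R(pressure transmitter) = exp(−0.000025 × 2000) = 0.95123
R(trip amplifier) = exp(−0.00012 × 2000) = 0.78663
R(temperature transmitter) = exp(−0.000075 × 2000) = 0.86071
R(solenoid valve) = exp(−0.000022 × 2000) = 0.95695
R(level switch) = exp(−0.000066 × 2000) = 0.87634
Parallel (trip amplifier and temperature transmitter): 1 − (1 − 0.78663)(1 − 0.86071) = 0.97028
Series ([0.97028], solenoid valve, and level switch): 0.97028 × 0.95695 × 0.87634 = 0.81369
Parallel (pressure transmitter and [0.81369]): 1 − (1 − 0.95123)(1 − 0.81369) = 0.991

0.991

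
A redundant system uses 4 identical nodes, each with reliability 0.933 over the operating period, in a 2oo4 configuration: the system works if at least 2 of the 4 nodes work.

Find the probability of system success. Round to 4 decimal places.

R = Σ_{i=2}^{4} C(4,i) p^i (1−p)^{4−i} with p = 0.933
C(4,2)·0.933^2·0.067^2 = 0.023446
C(4,3)·0.933^3·0.067^1 = 0.217661
C(4,4)·0.933^4·0.067^0 = 0.757751
Sum = 0.9989

0.9989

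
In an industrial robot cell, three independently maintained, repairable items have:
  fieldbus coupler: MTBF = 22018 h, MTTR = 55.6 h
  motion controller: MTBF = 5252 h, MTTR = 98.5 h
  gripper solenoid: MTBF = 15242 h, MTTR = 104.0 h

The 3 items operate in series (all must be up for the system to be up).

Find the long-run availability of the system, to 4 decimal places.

0.9725

A(fieldbus coupler) = MTBF/(MTBF+MTTR) = 22018/(22018+55.6) = 0.997481
A(motion controller) = MTBF/(MTBF+MTTR) = 5252/(5252+98.5) = 0.981591
A(gripper solenoid) = MTBF/(MTBF+MTTR) = 15242/(15242+104.0) = 0.993223
Series availability: 0.997481 × 0.981591 × 0.993223 = 0.9725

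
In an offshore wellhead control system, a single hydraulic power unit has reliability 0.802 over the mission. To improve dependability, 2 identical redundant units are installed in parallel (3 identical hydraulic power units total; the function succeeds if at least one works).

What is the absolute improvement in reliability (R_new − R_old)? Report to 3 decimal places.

0.190

R_before = 0.802
R_after = 1 − (1 − 0.802)^3 = 0.992
ΔR = 0.992 − 0.802 = 0.190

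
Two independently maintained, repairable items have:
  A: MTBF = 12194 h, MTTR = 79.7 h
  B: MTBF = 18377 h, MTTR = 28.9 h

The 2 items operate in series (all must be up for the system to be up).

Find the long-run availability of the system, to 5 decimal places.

0.99195

A(A) = MTBF/(MTBF+MTTR) = 12194/(12194+79.7) = 0.993506
A(B) = MTBF/(MTBF+MTTR) = 18377/(18377+28.9) = 0.998430
Series availability: 0.993506 × 0.998430 = 0.99195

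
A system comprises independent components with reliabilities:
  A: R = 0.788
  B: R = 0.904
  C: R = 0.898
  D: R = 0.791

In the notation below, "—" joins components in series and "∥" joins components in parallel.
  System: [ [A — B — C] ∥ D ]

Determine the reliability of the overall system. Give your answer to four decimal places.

0.9247

Series (A, B, and C): 0.788000 × 0.904000 × 0.898000 = 0.639692
Parallel ([0.639692] and D): 1 − (1 − 0.639692)(1 − 0.791000) = 0.9247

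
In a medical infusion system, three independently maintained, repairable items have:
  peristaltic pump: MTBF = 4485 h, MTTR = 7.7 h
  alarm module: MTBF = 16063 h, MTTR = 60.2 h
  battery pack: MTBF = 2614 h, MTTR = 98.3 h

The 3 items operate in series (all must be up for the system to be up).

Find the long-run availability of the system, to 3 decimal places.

A(peristaltic pump) = MTBF/(MTBF+MTTR) = 4485/(4485+7.7) = 0.998286
A(alarm module) = MTBF/(MTBF+MTTR) = 16063/(16063+60.2) = 0.996266
A(battery pack) = MTBF/(MTBF+MTTR) = 2614/(2614+98.3) = 0.963758
Series availability: 0.998286 × 0.996266 × 0.963758 = 0.959

0.959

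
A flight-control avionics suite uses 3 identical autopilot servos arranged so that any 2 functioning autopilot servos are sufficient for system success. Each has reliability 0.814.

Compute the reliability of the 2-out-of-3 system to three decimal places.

0.909

R = Σ_{i=2}^{3} C(3,i) p^i (1−p)^{3−i} with p = 0.814
C(3,2)·0.814^2·0.186^1 = 0.36973
C(3,3)·0.814^3·0.186^0 = 0.53935
Sum = 0.909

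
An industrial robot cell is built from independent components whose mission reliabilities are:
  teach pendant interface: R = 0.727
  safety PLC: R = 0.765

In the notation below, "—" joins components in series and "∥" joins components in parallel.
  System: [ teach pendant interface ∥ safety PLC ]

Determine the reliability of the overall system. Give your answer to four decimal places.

0.9358

Parallel (teach pendant interface and safety PLC): 1 − (1 − 0.727000)(1 − 0.765000) = 0.9358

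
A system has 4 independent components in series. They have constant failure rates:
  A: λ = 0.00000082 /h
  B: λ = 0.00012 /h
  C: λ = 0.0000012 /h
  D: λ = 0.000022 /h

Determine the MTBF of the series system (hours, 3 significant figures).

6940

Series of exponential components: λ_sys = Σ λ_i
λ_sys = 0.00000082 + 0.00012 + 0.0000012 + 0.000022 = 1.4402e-04 /h
MTBF = 1 / λ_sys = 6940 h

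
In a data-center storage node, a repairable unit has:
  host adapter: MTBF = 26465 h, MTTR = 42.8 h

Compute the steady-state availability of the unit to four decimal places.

A(host adapter) = MTBF/(MTBF+MTTR) = 26465/(26465+42.8) = 0.9984

0.9984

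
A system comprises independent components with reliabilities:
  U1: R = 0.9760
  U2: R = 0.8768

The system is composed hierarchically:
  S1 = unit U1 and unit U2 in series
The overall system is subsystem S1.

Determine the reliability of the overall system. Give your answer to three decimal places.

0.856

Series (U1 and U2): 0.97600 × 0.87680 = 0.856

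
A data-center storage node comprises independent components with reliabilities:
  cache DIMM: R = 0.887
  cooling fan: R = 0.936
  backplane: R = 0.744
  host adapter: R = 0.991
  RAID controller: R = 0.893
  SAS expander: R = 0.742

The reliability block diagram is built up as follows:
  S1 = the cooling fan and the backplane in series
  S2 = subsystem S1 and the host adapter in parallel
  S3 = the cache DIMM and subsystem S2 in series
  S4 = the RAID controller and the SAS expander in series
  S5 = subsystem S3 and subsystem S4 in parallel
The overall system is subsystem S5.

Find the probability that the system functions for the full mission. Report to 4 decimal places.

0.9611

Series (cooling fan and backplane): 0.936000 × 0.744000 = 0.696384
Parallel ([0.696384] and host adapter): 1 − (1 − 0.696384)(1 − 0.991000) = 0.997267
Series (cache DIMM and [0.997267]): 0.887000 × 0.997267 = 0.884576
Series (RAID controller and SAS expander): 0.893000 × 0.742000 = 0.662606
Parallel ([0.884576] and [0.662606]): 1 − (1 − 0.884576)(1 − 0.662606) = 0.9611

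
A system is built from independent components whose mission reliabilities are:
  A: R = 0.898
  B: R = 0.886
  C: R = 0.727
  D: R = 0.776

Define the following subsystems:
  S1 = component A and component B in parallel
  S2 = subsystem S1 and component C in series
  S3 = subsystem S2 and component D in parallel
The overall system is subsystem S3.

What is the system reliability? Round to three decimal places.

Parallel (A and B): 1 − (1 − 0.89800)(1 − 0.88600) = 0.98837
Series ([0.98837] and C): 0.98837 × 0.72700 = 0.71854
Parallel ([0.71854] and D): 1 − (1 − 0.71854)(1 − 0.77600) = 0.937

0.937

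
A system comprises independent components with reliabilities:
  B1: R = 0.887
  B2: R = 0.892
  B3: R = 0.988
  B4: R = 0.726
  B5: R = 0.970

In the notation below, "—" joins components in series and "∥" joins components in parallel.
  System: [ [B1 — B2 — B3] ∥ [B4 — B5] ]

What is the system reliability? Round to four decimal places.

Series (B1, B2, and B3): 0.887000 × 0.892000 × 0.988000 = 0.781710
Series (B4 and B5): 0.726000 × 0.970000 = 0.704220
Parallel ([0.781710] and [0.704220]): 1 − (1 − 0.781710)(1 − 0.704220) = 0.9354

0.9354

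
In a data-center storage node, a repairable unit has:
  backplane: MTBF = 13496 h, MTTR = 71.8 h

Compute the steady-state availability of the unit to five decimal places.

0.99471

A(backplane) = MTBF/(MTBF+MTTR) = 13496/(13496+71.8) = 0.99471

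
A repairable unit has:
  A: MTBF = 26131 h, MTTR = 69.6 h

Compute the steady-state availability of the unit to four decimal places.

0.9973

A(A) = MTBF/(MTBF+MTTR) = 26131/(26131+69.6) = 0.9973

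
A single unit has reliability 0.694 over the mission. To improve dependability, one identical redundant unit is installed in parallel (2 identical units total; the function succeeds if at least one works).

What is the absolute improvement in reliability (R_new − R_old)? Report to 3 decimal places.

0.212

R_before = 0.694
R_after = 1 − (1 − 0.694)^2 = 0.906
ΔR = 0.906 − 0.694 = 0.212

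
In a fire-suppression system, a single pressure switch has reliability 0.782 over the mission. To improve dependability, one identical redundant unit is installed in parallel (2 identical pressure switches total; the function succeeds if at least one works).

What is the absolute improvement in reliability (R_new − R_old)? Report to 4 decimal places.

R_before = 0.782
R_after = 1 − (1 − 0.782)^2 = 0.9525
ΔR = 0.9525 − 0.782 = 0.1705

0.1705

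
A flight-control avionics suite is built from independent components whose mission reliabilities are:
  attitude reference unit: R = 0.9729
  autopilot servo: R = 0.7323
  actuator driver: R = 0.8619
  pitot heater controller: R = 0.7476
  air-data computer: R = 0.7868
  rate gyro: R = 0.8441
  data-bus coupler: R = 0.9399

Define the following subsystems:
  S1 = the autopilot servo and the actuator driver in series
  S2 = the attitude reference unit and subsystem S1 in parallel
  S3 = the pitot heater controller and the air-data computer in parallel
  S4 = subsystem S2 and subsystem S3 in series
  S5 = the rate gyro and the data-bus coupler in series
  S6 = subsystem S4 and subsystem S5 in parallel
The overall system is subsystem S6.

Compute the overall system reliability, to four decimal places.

0.9869

Series (autopilot servo and actuator driver): 0.732300 × 0.861900 = 0.631169
Parallel (attitude reference unit and [0.631169]): 1 − (1 − 0.972900)(1 − 0.631169) = 0.990005
Parallel (pitot heater controller and air-data computer): 1 − (1 − 0.747600)(1 − 0.786800) = 0.946188
Series ([0.990005] and [0.946188]): 0.990005 × 0.946188 = 0.936731
Series (rate gyro and data-bus coupler): 0.844100 × 0.939900 = 0.793370
Parallel ([0.936731] and [0.793370]): 1 − (1 − 0.936731)(1 − 0.793370) = 0.9869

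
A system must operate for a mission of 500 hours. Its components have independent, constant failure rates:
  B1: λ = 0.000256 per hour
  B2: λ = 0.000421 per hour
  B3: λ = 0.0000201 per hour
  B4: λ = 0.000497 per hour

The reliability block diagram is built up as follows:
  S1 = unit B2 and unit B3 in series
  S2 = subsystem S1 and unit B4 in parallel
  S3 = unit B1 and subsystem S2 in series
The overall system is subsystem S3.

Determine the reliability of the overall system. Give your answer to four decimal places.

0.8415

R(B1) = exp(−0.000256 × 500) = 0.879853
R(B2) = exp(−0.000421 × 500) = 0.810179
R(B3) = exp(−0.0000201 × 500) = 0.990000
R(B4) = exp(−0.000497 × 500) = 0.779970
Series (B2 and B3): 0.810179 × 0.990000 = 0.802077
Parallel ([0.802077] and B4): 1 − (1 − 0.802077)(1 − 0.779970) = 0.956451
Series (B1 and [0.956451]): 0.879853 × 0.956451 = 0.8415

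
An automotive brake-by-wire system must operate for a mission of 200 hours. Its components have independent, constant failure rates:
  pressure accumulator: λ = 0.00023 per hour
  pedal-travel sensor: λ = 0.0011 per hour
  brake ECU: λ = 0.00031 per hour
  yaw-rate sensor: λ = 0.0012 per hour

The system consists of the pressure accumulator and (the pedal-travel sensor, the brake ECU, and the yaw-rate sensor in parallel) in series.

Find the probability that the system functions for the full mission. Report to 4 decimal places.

R(pressure accumulator) = exp(−0.00023 × 200) = 0.955042
R(pedal-travel sensor) = exp(−0.0011 × 200) = 0.802519
R(brake ECU) = exp(−0.00031 × 200) = 0.939883
R(yaw-rate sensor) = exp(−0.0012 × 200) = 0.786628
Parallel (pedal-travel sensor, brake ECU, and yaw-rate sensor): 1 − (1 − 0.802519)(1 − 0.939883)(1 − 0.786628) = 0.997467
Series (pressure accumulator and [0.997467]): 0.955042 × 0.997467 = 0.9526

0.9526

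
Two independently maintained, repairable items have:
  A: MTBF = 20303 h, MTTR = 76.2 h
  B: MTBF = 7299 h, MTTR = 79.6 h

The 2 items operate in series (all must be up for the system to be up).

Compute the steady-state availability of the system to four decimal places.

A(A) = MTBF/(MTBF+MTTR) = 20303/(20303+76.2) = 0.996261
A(B) = MTBF/(MTBF+MTTR) = 7299/(7299+79.6) = 0.989212
Series availability: 0.996261 × 0.989212 = 0.9855

0.9855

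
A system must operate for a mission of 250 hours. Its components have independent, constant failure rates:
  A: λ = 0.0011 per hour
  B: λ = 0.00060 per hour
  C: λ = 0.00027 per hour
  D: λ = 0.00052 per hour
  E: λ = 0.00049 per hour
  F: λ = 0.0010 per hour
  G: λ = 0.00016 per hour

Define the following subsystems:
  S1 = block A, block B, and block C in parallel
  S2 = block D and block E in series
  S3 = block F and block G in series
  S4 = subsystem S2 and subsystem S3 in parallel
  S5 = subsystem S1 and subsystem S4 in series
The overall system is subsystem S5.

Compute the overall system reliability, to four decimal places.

0.9418

R(A) = exp(−0.0011 × 250) = 0.759572
R(B) = exp(−0.00060 × 250) = 0.860708
R(C) = exp(−0.00027 × 250) = 0.934728
R(D) = exp(−0.00052 × 250) = 0.878095
R(E) = exp(−0.00049 × 250) = 0.884706
R(F) = exp(−0.0010 × 250) = 0.778801
R(G) = exp(−0.00016 × 250) = 0.960789
Parallel (A, B, and C): 1 − (1 − 0.759572)(1 − 0.860708)(1 − 0.934728) = 0.997814
Series (D and E): 0.878095 × 0.884706 = 0.776856
Series (F and G): 0.778801 × 0.960789 = 0.748263
Parallel ([0.776856] and [0.748263]): 1 − (1 − 0.776856)(1 − 0.748263) = 0.943826
Series ([0.997814] and [0.943826]): 0.997814 × 0.943826 = 0.9418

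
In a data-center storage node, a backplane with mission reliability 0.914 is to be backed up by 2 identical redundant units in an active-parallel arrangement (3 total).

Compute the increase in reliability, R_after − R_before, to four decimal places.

0.0854

R_before = 0.914
R_after = 1 − (1 − 0.914)^3 = 0.9994
ΔR = 0.9994 − 0.914 = 0.0854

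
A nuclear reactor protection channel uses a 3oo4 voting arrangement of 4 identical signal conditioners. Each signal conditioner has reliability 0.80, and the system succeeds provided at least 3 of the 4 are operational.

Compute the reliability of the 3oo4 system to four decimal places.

R = Σ_{i=3}^{4} C(4,i) p^i (1−p)^{4−i} with p = 0.80
C(4,3)·0.80^3·0.20^1 = 0.409600
C(4,4)·0.80^4·0.20^0 = 0.409600
Sum = 0.8192

0.8192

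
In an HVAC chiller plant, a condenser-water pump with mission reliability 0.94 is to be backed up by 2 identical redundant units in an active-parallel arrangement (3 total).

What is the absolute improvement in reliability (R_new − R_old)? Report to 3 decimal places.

R_before = 0.94
R_after = 1 − (1 − 0.94)^3 = 1.000
ΔR = 1.000 − 0.94 = 0.060

0.060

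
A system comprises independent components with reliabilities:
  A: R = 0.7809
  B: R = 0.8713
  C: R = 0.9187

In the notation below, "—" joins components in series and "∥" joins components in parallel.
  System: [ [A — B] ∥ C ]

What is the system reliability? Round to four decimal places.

0.9740

Series (A and B): 0.780900 × 0.871300 = 0.680398
Parallel ([0.680398] and C): 1 − (1 − 0.680398)(1 − 0.918700) = 0.9740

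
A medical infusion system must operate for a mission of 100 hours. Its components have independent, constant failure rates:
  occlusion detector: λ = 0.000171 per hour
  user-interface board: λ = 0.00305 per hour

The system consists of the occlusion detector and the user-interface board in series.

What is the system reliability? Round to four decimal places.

R(occlusion detector) = exp(−0.000171 × 100) = 0.983045
R(user-interface board) = exp(−0.00305 × 100) = 0.737123
Series (occlusion detector and user-interface board): 0.983045 × 0.737123 = 0.7246

0.7246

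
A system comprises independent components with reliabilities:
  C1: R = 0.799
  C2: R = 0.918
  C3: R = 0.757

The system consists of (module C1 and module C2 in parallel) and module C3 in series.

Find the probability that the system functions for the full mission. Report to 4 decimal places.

Parallel (C1 and C2): 1 − (1 − 0.799000)(1 − 0.918000) = 0.983518
Series ([0.983518] and C3): 0.983518 × 0.757000 = 0.7445

0.7445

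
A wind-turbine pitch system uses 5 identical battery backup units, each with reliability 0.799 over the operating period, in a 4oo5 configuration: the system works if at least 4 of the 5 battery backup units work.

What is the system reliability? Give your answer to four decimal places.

R = Σ_{i=4}^{5} C(5,i) p^i (1−p)^{5−i} with p = 0.799
C(5,4)·0.799^4·0.201^1 = 0.409594
C(5,5)·0.799^5·0.201^0 = 0.325637
Sum = 0.7352

0.7352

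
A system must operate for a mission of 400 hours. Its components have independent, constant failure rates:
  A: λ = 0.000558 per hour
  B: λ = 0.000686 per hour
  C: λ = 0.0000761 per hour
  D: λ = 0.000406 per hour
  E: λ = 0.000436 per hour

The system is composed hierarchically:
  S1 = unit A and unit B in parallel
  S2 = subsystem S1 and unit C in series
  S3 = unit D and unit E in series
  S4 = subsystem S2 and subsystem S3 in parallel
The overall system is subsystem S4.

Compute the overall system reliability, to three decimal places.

0.978

R(A) = exp(−0.000558 × 400) = 0.79995
R(B) = exp(−0.000686 × 400) = 0.76003
R(C) = exp(−0.0000761 × 400) = 0.97002
R(D) = exp(−0.000406 × 400) = 0.85010
R(E) = exp(−0.000436 × 400) = 0.83996
Parallel (A and B): 1 − (1 − 0.79995)(1 − 0.76003) = 0.95199
Series ([0.95199] and C): 0.95199 × 0.97002 = 0.92345
Series (D and E): 0.85010 × 0.83996 = 0.71405
Parallel ([0.92345] and [0.71405]): 1 − (1 − 0.92345)(1 − 0.71405) = 0.978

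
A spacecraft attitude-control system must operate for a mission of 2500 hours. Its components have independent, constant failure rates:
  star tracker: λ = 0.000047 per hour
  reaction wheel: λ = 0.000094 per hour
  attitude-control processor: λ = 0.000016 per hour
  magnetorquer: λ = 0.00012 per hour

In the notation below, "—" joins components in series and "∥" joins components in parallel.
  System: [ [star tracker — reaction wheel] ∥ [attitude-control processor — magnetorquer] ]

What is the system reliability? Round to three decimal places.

0.914

R(star tracker) = exp(−0.000047 × 2500) = 0.88914
R(reaction wheel) = exp(−0.000094 × 2500) = 0.79057
R(attitude-control processor) = exp(−0.000016 × 2500) = 0.96079
R(magnetorquer) = exp(−0.00012 × 2500) = 0.74082
Series (star tracker and reaction wheel): 0.88914 × 0.79057 = 0.70293
Series (attitude-control processor and magnetorquer): 0.96079 × 0.74082 = 0.71177
Parallel ([0.70293] and [0.71177]): 1 − (1 − 0.70293)(1 − 0.71177) = 0.914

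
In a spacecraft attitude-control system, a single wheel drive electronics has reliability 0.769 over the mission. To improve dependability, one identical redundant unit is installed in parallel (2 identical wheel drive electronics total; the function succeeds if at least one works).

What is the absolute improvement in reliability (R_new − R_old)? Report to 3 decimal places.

R_before = 0.769
R_after = 1 − (1 − 0.769)^2 = 0.947
ΔR = 0.947 − 0.769 = 0.178

0.178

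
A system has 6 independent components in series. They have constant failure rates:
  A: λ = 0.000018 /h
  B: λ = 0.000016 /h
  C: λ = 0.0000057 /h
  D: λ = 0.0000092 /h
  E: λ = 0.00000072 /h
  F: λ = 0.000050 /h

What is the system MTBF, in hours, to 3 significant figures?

Series of exponential components: λ_sys = Σ λ_i
λ_sys = 0.000018 + 0.000016 + 0.0000057 + 0.0000092 + 0.00000072 + 0.000050 = 9.9620e-05 /h
MTBF = 1 / λ_sys = 10000 h

10000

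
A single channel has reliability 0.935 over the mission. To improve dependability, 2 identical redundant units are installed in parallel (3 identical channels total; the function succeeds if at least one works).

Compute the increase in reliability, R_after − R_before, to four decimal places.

0.0647

R_before = 0.935
R_after = 1 − (1 − 0.935)^3 = 0.9997
ΔR = 0.9997 − 0.935 = 0.0647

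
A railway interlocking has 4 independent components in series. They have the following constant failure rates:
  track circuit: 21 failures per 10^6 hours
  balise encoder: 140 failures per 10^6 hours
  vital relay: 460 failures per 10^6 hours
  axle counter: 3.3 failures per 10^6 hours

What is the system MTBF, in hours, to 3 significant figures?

1600

Series of exponential components: λ_sys = Σ λ_i
λ_sys = 0.000021 + 0.00014 + 0.00046 + 0.0000033 = 6.2430e-04 /h
MTBF = 1 / λ_sys = 1600 h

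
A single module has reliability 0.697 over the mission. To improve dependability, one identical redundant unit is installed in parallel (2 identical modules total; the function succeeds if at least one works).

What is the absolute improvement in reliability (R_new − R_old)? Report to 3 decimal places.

0.211

R_before = 0.697
R_after = 1 − (1 − 0.697)^2 = 0.908
ΔR = 0.908 − 0.697 = 0.211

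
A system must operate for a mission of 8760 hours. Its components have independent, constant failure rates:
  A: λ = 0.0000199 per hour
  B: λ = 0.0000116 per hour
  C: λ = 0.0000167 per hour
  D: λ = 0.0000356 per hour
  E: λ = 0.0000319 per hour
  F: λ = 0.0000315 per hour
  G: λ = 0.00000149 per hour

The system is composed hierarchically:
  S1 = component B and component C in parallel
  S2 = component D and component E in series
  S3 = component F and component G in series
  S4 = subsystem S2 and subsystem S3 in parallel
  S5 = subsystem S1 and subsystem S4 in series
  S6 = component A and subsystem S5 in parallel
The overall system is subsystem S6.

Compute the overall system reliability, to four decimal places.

R(A) = exp(−0.0000199 × 8760) = 0.840025
R(B) = exp(−0.0000116 × 8760) = 0.903376
R(C) = exp(−0.0000167 × 8760) = 0.863905
R(D) = exp(−0.0000356 × 8760) = 0.732087
R(E) = exp(−0.0000319 × 8760) = 0.756204
R(F) = exp(−0.0000315 × 8760) = 0.758858
R(G) = exp(−0.00000149 × 8760) = 0.987032
Parallel (B and C): 1 − (1 − 0.903376)(1 − 0.863905) = 0.986850
Series (D and E): 0.732087 × 0.756204 = 0.553607
Series (F and G): 0.758858 × 0.987032 = 0.749017
Parallel ([0.553607] and [0.749017]): 1 − (1 − 0.553607)(1 − 0.749017) = 0.887963
Series ([0.986850] and [0.887963]): 0.986850 × 0.887963 = 0.876286
Parallel (A and [0.876286]): 1 − (1 − 0.840025)(1 − 0.876286) = 0.9802

0.9802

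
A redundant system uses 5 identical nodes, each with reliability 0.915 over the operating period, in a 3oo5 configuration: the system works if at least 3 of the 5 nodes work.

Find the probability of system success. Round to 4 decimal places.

R = Σ_{i=3}^{5} C(5,i) p^i (1−p)^{5−i} with p = 0.915
C(5,3)·0.915^3·0.085^2 = 0.055348
C(5,4)·0.915^4·0.085^1 = 0.297902
C(5,5)·0.915^5·0.085^0 = 0.641365
Sum = 0.9946

0.9946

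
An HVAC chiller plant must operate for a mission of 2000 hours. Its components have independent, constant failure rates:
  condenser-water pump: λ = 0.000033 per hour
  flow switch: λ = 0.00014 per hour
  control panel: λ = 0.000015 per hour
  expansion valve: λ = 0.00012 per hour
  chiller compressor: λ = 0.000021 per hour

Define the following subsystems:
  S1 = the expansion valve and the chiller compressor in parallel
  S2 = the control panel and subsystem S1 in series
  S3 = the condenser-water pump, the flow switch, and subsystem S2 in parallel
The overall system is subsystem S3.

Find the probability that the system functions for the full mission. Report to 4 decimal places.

0.9994

R(condenser-water pump) = exp(−0.000033 × 2000) = 0.936131
R(flow switch) = exp(−0.00014 × 2000) = 0.755784
R(control panel) = exp(−0.000015 × 2000) = 0.970446
R(expansion valve) = exp(−0.00012 × 2000) = 0.786628
R(chiller compressor) = exp(−0.000021 × 2000) = 0.958870
Parallel (expansion valve and chiller compressor): 1 − (1 − 0.786628)(1 − 0.958870) = 0.991224
Series (control panel and [0.991224]): 0.970446 × 0.991224 = 0.961929
Parallel (condenser-water pump, flow switch, and [0.961929]): 1 − (1 − 0.936131)(1 − 0.755784)(1 − 0.961929) = 0.9994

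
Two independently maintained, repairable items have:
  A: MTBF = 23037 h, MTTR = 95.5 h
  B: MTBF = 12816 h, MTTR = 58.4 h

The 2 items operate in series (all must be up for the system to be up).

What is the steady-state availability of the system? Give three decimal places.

0.991

A(A) = MTBF/(MTBF+MTTR) = 23037/(23037+95.5) = 0.995872
A(B) = MTBF/(MTBF+MTTR) = 12816/(12816+58.4) = 0.995464
Series availability: 0.995872 × 0.995464 = 0.991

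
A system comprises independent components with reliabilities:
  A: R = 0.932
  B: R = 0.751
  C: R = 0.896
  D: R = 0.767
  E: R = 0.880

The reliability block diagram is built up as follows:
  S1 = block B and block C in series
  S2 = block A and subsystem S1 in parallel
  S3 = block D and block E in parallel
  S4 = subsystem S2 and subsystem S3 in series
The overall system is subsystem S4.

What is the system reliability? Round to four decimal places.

Series (B and C): 0.751000 × 0.896000 = 0.672896
Parallel (A and [0.672896]): 1 − (1 − 0.932000)(1 − 0.672896) = 0.977757
Parallel (D and E): 1 − (1 − 0.767000)(1 − 0.880000) = 0.972040
Series ([0.977757] and [0.972040]): 0.977757 × 0.972040 = 0.9504

0.9504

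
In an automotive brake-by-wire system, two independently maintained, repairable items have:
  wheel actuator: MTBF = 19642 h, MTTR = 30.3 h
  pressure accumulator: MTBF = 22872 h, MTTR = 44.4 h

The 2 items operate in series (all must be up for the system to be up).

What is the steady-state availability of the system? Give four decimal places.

A(wheel actuator) = MTBF/(MTBF+MTTR) = 19642/(19642+30.3) = 0.998460
A(pressure accumulator) = MTBF/(MTBF+MTTR) = 22872/(22872+44.4) = 0.998063
Series availability: 0.998460 × 0.998063 = 0.9965

0.9965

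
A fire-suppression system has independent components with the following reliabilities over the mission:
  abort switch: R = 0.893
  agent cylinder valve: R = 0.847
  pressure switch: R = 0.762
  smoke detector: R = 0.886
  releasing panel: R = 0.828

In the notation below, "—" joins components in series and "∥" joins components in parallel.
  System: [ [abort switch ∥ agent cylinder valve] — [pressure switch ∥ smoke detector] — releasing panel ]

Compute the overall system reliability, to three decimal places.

0.792

Parallel (abort switch and agent cylinder valve): 1 − (1 − 0.89300)(1 − 0.84700) = 0.98363
Parallel (pressure switch and smoke detector): 1 − (1 − 0.76200)(1 − 0.88600) = 0.97287
Series ([0.98363], [0.97287], and releasing panel): 0.98363 × 0.97287 × 0.82800 = 0.792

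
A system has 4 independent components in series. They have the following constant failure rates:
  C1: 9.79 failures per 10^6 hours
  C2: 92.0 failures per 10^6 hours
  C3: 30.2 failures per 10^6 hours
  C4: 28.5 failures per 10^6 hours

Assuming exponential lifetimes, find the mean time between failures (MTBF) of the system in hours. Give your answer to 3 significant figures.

Series of exponential components: λ_sys = Σ λ_i
λ_sys = 0.00000979 + 0.0000920 + 0.0000302 + 0.0000285 = 1.6049e-04 /h
MTBF = 1 / λ_sys = 6230 h

6230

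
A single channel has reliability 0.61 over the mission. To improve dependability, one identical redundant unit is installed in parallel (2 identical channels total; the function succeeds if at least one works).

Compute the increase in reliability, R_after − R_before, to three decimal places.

0.238

R_before = 0.61
R_after = 1 − (1 − 0.61)^2 = 0.848
ΔR = 0.848 − 0.61 = 0.238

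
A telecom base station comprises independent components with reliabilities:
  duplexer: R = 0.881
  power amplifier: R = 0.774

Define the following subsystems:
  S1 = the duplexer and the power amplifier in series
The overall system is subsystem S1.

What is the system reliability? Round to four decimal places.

Series (duplexer and power amplifier): 0.881000 × 0.774000 = 0.6819

0.6819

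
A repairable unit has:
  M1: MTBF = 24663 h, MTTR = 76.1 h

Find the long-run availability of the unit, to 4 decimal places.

0.9969

A(M1) = MTBF/(MTBF+MTTR) = 24663/(24663+76.1) = 0.9969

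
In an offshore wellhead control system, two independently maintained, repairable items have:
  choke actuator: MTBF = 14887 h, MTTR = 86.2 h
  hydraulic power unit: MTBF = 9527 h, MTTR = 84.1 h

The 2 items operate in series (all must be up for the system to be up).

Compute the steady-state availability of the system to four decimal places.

0.9855

A(choke actuator) = MTBF/(MTBF+MTTR) = 14887/(14887+86.2) = 0.994243
A(hydraulic power unit) = MTBF/(MTBF+MTTR) = 9527/(9527+84.1) = 0.991250
Series availability: 0.994243 × 0.991250 = 0.9855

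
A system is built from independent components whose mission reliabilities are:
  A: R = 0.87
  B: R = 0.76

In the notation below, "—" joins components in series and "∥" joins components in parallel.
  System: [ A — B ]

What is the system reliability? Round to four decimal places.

0.6612

Series (A and B): 0.870000 × 0.760000 = 0.6612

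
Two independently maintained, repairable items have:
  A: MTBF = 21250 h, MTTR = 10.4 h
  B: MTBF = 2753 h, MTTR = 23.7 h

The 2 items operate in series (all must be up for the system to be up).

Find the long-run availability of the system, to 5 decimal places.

A(A) = MTBF/(MTBF+MTTR) = 21250/(21250+10.4) = 0.999511
A(B) = MTBF/(MTBF+MTTR) = 2753/(2753+23.7) = 0.991465
Series availability: 0.999511 × 0.991465 = 0.99098

0.99098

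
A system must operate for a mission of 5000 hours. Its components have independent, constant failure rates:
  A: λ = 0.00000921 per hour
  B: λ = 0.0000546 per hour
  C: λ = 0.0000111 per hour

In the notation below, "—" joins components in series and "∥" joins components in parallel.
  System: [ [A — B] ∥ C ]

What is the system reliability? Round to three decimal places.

0.985

R(A) = exp(−0.00000921 × 5000) = 0.95499
R(B) = exp(−0.0000546 × 5000) = 0.76109
R(C) = exp(−0.0000111 × 5000) = 0.94601
Series (A and B): 0.95499 × 0.76109 = 0.72683
Parallel ([0.72683] and C): 1 − (1 − 0.72683)(1 − 0.94601) = 0.985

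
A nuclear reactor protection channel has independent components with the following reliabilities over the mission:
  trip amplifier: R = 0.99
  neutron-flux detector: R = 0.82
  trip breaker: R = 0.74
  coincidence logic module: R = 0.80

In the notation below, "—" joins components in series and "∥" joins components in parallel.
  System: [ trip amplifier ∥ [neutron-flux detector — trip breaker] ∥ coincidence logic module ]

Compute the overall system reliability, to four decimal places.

Series (neutron-flux detector and trip breaker): 0.820000 × 0.740000 = 0.606800
Parallel (trip amplifier, [0.606800], and coincidence logic module): 1 − (1 − 0.990000)(1 − 0.606800)(1 − 0.800000) = 0.9992

0.9992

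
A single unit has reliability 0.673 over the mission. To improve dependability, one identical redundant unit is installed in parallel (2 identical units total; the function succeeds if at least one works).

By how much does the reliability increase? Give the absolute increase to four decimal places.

R_before = 0.673
R_after = 1 − (1 − 0.673)^2 = 0.8931
ΔR = 0.8931 − 0.673 = 0.2201

0.2201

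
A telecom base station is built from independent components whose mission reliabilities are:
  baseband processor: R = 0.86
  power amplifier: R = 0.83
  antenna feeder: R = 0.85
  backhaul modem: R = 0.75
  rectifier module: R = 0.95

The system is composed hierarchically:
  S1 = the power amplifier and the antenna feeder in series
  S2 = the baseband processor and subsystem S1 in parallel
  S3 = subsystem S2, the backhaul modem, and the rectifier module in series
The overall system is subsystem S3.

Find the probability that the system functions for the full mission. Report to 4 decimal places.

0.6831

Series (power amplifier and antenna feeder): 0.830000 × 0.850000 = 0.705500
Parallel (baseband processor and [0.705500]): 1 − (1 − 0.860000)(1 − 0.705500) = 0.958770
Series ([0.958770], backhaul modem, and rectifier module): 0.958770 × 0.750000 × 0.950000 = 0.6831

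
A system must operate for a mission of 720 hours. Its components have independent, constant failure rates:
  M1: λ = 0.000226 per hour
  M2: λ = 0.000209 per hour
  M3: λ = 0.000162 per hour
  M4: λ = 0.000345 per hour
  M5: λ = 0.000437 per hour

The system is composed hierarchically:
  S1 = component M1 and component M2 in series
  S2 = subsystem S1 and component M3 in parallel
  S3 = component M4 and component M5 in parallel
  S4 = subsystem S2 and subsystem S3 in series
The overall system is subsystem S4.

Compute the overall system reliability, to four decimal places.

R(M1) = exp(−0.000226 × 720) = 0.849829
R(M2) = exp(−0.000209 × 720) = 0.860295
R(M3) = exp(−0.000162 × 720) = 0.889906
R(M4) = exp(−0.000345 × 720) = 0.780048
R(M5) = exp(−0.000437 × 720) = 0.730052
Series (M1 and M2): 0.849829 × 0.860295 = 0.731104
Parallel ([0.731104] and M3): 1 − (1 − 0.731104)(1 − 0.889906) = 0.970396
Parallel (M4 and M5): 1 − (1 − 0.780048)(1 − 0.730052) = 0.940624
Series ([0.970396] and [0.940624]): 0.970396 × 0.940624 = 0.9128

0.9128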